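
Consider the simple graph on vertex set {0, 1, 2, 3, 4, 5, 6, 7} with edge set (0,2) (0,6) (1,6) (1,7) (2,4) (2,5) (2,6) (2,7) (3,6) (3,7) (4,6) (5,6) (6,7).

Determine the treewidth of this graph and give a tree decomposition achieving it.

Each bag holds 3 vertices, so the decomposition has width 2, which upper-bounds the treewidth. On the other hand G contains the 3-clique {1, 6, 7}. A clique must lie in a single bag of any decomposition, so no decomposition can have width below 2. Therefore the treewidth is 2.

Treewidth 2.
One such decomposition:
Bags: B1 = {2, 4, 6}  B2 = {2, 6, 7}  B3 = {0, 2, 6}  B4 = {3, 6, 7}  B5 = {2, 5, 6}  B6 = {1, 6, 7}
Tree: B1–B2, B1–B3, B2–B4, B2–B5, B2–B6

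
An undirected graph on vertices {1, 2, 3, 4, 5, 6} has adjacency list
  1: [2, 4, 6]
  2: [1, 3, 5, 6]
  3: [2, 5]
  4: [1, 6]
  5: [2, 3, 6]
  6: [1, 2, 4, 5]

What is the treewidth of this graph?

2

A width-2 tree decomposition is:
Bags: B1 = {1, 2, 6}  B2 = {2, 5, 6}  B3 = {2, 3, 5}  B4 = {1, 4, 6}
Tree: B1–B2, B2–B3, B1–B4
Every bag has size at most 3, so the width is 3 − 1 = 2 and tw(G) ≤ 2. On the other hand G contains the 3-clique {1, 2, 6}. A clique must lie in a single bag of any decomposition, so no decomposition can have width below 2. Hence tw(G) = 2 exactly.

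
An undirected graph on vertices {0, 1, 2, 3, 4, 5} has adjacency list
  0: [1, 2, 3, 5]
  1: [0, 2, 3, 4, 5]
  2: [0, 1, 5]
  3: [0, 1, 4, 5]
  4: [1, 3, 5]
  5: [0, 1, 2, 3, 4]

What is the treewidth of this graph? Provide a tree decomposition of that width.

Treewidth 3.
One optimal decomposition is:
Bags: B1 = {0, 1, 3, 5}  B2 = {0, 1, 2, 5}  B3 = {1, 3, 4, 5}
Tree: B1–B2, B1–B3

Every bag has size at most 4, so the width is 4 − 1 = 3 and tw(G) ≤ 3. For the lower bound, the 4 vertices {0, 1, 2, 5} are pairwise adjacent, and any tree decomposition puts a clique entirely inside one bag — forcing width ≥ 3. Therefore the treewidth is 3.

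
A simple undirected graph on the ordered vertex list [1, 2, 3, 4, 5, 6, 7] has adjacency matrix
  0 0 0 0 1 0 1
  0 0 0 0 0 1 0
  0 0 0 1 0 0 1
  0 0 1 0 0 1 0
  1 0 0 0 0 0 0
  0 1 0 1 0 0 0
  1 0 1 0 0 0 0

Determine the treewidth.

1

A width-1 tree decomposition is:
Bags: B1 = {2, 6}  B2 = {4, 6}  B3 = {3, 4}  B4 = {3, 7}  B5 = {1, 7}  B6 = {1, 5}
Tree: B1–B2, B2–B3, B3–B4, B4–B5, B5–B6
Every bag has size at most 2, so the width is 2 − 1 = 1 and tw(G) ≤ 1. G has an edge, so its treewidth is at least 1. The upper and lower bounds meet at 1, so that is the treewidth.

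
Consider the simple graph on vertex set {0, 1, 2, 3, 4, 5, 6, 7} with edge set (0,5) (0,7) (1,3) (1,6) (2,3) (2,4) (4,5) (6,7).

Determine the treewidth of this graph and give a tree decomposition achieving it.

Each bag holds 3 vertices, so the decomposition has width 2, which upper-bounds the treewidth. For the lower bound, G contains the cycle 1–6–7–0–5–4–2–3–1, so G is not a forest; only forests have treewidth ≤ 1, hence tw(G) ≥ 2. The upper and lower bounds meet at 2, so that is the treewidth.

Treewidth 2.
One such decomposition:
Bags: B1 = {1, 6, 7}  B2 = {0, 1, 7}  B3 = {0, 1, 5}  B4 = {1, 4, 5}  B5 = {1, 2, 4}  B6 = {1, 2, 3}
Tree: B1–B2, B2–B3, B3–B4, B4–B5, B5–B6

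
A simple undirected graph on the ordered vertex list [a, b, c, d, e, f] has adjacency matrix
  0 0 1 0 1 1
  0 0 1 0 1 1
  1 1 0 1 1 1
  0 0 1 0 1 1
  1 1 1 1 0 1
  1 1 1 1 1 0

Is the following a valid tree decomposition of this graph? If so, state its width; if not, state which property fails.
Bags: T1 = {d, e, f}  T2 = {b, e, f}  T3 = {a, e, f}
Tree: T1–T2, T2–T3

No — vertex c appears in no bag.

A tree decomposition must satisfy three properties: every vertex lies in some bag; for every edge, both endpoints lie together in some bag; and for every vertex, the bags containing it form a connected subtree. Here vertex c appears in no bag, so the decomposition is invalid.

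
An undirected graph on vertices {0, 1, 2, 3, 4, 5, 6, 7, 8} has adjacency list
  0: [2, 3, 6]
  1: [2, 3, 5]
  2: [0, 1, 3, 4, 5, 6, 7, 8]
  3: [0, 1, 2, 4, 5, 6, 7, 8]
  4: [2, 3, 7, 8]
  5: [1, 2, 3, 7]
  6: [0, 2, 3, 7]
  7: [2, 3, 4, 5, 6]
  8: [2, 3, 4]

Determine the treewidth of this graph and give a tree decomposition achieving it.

The largest bag has 4 vertices, giving width 3; this decomposition certifies tw(G) ≤ 3. For the lower bound, the 4 vertices {0, 2, 3, 6} are pairwise adjacent, and any tree decomposition puts a clique entirely inside one bag — forcing width ≥ 3. The upper and lower bounds meet at 3, so that is the treewidth.

Treewidth 3.
Bags: B1 = {1, 2, 3, 5}  B2 = {2, 3, 5, 7}  B3 = {2, 3, 4, 7}  B4 = {2, 3, 6, 7}  B5 = {2, 3, 4, 8}  B6 = {0, 2, 3, 6}
Tree: B1–B2, B2–B3, B2–B4, B3–B5, B4–B6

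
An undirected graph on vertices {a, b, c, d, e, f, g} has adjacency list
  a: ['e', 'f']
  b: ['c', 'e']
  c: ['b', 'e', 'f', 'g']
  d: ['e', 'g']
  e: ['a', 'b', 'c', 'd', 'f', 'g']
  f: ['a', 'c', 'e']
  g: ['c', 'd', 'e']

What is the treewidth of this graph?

A width-2 tree decomposition is:
Bags: B1 = {c, e, f}  B2 = {b, c, e}  B3 = {a, e, f}  B4 = {c, e, g}  B5 = {d, e, g}
Tree: B1–B2, B1–B3, B1–B4, B4–B5
Each bag holds 3 vertices, so the decomposition has width 2, which upper-bounds the treewidth. For the lower bound, the 3 vertices {d, e, g} are pairwise adjacent, and any tree decomposition puts a clique entirely inside one bag — forcing width ≥ 2. Hence tw(G) = 2 exactly.

2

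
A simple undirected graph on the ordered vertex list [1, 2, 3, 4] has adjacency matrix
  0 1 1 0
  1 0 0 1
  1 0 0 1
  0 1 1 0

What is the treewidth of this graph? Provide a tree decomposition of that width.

The largest bag has 3 vertices, giving width 2; this decomposition certifies tw(G) ≤ 2. For the lower bound, G contains the cycle 1–3–4–2–1, so G is not a forest; only forests have treewidth ≤ 1, hence tw(G) ≥ 2. Hence tw(G) = 2 exactly.

Treewidth 2.
One optimal decomposition is:
Bags: B1 = {1, 3, 4}  B2 = {1, 2, 4}
Tree: B1–B2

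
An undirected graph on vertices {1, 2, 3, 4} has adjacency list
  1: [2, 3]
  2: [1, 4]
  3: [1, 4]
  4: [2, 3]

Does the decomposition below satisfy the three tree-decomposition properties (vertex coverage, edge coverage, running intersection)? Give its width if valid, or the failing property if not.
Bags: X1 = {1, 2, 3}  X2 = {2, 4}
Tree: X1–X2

No — edge (3,4) lies in no bag.

A tree decomposition must satisfy three properties: every vertex lies in some bag; for every edge, both endpoints lie together in some bag; and for every vertex, the bags containing it form a connected subtree. Here edge (3,4) lies in no bag, so the decomposition is invalid.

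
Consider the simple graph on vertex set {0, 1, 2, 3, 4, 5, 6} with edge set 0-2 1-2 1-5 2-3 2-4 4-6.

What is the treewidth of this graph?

1

A width-1 tree decomposition is:
Bags: B1 = {2, 4}  B2 = {1, 2}  B3 = {4, 6}  B4 = {1, 5}  B5 = {0, 2}  B6 = {2, 3}
Tree: B1–B2, B1–B3, B2–B4, B2–B5, B5–B6
Every bag has size at most 2, so the width is 2 − 1 = 1 and tw(G) ≤ 1. G has an edge, so its treewidth is at least 1. The upper and lower bounds meet at 1, so that is the treewidth.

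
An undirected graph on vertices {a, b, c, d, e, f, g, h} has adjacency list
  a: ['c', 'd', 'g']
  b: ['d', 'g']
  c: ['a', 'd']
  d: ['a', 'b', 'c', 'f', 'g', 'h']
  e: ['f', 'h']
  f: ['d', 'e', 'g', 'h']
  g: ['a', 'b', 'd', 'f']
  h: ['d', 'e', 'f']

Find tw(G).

A width-2 tree decomposition is:
Bags: B1 = {a, d, g}  B2 = {a, c, d}  B3 = {d, f, g}  B4 = {b, d, g}  B5 = {d, f, h}  B6 = {e, f, h}
Tree: B1–B2, B1–B3, B1–B4, B3–B5, B5–B6
Each bag holds 3 vertices, so the decomposition has width 2, which upper-bounds the treewidth. On the other hand G contains the 3-clique {d, f, g}. A clique must lie in a single bag of any decomposition, so no decomposition can have width below 2. Therefore the treewidth is 2.

2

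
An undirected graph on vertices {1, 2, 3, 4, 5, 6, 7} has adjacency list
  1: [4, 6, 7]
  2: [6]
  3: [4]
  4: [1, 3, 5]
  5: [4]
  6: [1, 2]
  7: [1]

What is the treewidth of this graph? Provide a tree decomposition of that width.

Treewidth 1.
Bags: B1 = {1, 6}  B2 = {1, 4}  B3 = {3, 4}  B4 = {4, 5}  B5 = {1, 7}  B6 = {2, 6}
Tree: B1–B2, B2–B3, B3–B4, B2–B5, B1–B6

The largest bag has 2 vertices, giving width 1; this decomposition certifies tw(G) ≤ 1. Since G has at least one edge (e.g. 6–1), it is not an edgeless graph, so tw(G) ≥ 1. Combining the bounds, tw(G) = 1.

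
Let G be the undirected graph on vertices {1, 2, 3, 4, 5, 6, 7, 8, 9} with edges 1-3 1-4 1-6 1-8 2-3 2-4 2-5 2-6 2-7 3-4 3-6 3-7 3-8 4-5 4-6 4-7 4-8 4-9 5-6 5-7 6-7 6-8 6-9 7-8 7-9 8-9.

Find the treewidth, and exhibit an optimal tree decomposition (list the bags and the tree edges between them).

Treewidth 4.
Bags: B1 = {3, 4, 6, 7, 8}  B2 = {2, 3, 4, 6, 7}  B3 = {2, 4, 5, 6, 7}  B4 = {1, 3, 4, 6, 8}  B5 = {4, 6, 7, 8, 9}
Tree: B1–B2, B2–B3, B1–B4, B1–B5

The largest bag has 5 vertices, giving width 4; this decomposition certifies tw(G) ≤ 4. For the lower bound, the 5 vertices {1, 3, 4, 6, 8} are pairwise adjacent, and any tree decomposition puts a clique entirely inside one bag — forcing width ≥ 4. Combining the bounds, tw(G) = 4.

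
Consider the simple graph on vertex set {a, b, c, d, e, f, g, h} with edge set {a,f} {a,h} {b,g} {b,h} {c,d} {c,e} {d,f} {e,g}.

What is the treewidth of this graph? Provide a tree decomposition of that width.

Every bag has size at most 3, so the width is 3 − 1 = 2 and tw(G) ≤ 2. For the lower bound, G contains the cycle e–g–b–h–a–f–d–c–e, so G is not a forest; only forests have treewidth ≤ 1, hence tw(G) ≥ 2. The upper and lower bounds meet at 2, so that is the treewidth.

Treewidth 2.
One such decomposition:
Bags: B1 = {b, e, g}  B2 = {b, e, h}  B3 = {a, e, h}  B4 = {a, e, f}  B5 = {d, e, f}  B6 = {c, d, e}
Tree: B1–B2, B2–B3, B3–B4, B4–B5, B5–B6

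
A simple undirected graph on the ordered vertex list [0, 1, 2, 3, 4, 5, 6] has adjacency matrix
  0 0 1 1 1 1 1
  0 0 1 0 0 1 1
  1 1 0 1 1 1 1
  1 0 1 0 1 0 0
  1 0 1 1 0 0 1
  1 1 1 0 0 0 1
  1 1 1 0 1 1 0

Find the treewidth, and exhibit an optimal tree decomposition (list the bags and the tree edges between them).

Treewidth 3.
One such decomposition:
Bags: B1 = {0, 2, 4, 6}  B2 = {0, 2, 5, 6}  B3 = {0, 2, 3, 4}  B4 = {1, 2, 5, 6}
Tree: B1–B2, B1–B3, B2–B4

Every bag has size at most 4, so the width is 4 − 1 = 3 and tw(G) ≤ 3. On the other hand G contains the 4-clique {0, 2, 3, 4}. A clique must lie in a single bag of any decomposition, so no decomposition can have width below 3. Hence tw(G) = 3 exactly.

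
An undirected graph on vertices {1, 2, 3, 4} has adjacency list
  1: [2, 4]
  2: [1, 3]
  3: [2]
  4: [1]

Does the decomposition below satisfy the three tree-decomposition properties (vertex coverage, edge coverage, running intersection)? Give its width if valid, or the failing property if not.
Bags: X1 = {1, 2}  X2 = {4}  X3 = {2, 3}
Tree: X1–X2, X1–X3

A tree decomposition must satisfy three properties: every vertex lies in some bag; for every edge, both endpoints lie together in some bag; and for every vertex, the bags containing it form a connected subtree. Here edge (1,4) lies in no bag, so the decomposition is invalid.

No — edge (1,4) lies in no bag.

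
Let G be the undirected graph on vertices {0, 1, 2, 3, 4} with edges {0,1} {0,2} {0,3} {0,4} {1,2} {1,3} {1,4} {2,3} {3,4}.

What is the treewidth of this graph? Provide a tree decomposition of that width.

The largest bag has 4 vertices, giving width 3; this decomposition certifies tw(G) ≤ 3. For the lower bound, the 4 vertices {0, 1, 2, 3} are pairwise adjacent, and any tree decomposition puts a clique entirely inside one bag — forcing width ≥ 3. Combining the bounds, tw(G) = 3.

Treewidth 3.
One optimal decomposition is:
Bags: B1 = {0, 1, 2, 3}  B2 = {0, 1, 3, 4}
Tree: B1–B2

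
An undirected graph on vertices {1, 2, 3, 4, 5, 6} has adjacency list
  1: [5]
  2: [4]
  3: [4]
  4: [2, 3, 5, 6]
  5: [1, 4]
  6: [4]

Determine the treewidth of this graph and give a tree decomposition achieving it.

Every bag has size at most 2, so the width is 2 − 1 = 1 and tw(G) ≤ 1. G has an edge, so its treewidth is at least 1. The upper and lower bounds meet at 1, so that is the treewidth.

Treewidth 1.
One optimal decomposition is:
Bags: B1 = {4, 5}  B2 = {3, 4}  B3 = {1, 5}  B4 = {4, 6}  B5 = {2, 4}
Tree: B1–B2, B1–B3, B2–B4, B1–B5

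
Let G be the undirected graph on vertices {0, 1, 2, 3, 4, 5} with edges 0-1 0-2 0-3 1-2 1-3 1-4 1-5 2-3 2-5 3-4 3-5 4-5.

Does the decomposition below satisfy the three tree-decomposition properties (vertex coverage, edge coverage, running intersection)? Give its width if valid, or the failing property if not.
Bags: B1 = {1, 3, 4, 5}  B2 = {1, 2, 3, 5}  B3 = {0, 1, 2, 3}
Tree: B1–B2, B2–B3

Yes; width 3.

Every vertex of G appears in some bag (union = {0, 1, 2, 3, 4, 5}); every edge is covered by a bag; and for each vertex v the set of bags containing v is connected in the bag tree. The decomposition is therefore valid. The largest bag has 4 vertices, so the width is 3.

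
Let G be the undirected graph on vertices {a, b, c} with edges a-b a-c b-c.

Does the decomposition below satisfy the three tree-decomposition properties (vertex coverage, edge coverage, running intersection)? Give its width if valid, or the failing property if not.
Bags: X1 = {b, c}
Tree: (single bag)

A tree decomposition must satisfy three properties: every vertex lies in some bag; for every edge, both endpoints lie together in some bag; and for every vertex, the bags containing it form a connected subtree. Here vertex a appears in no bag, so the decomposition is invalid.

No — vertex a appears in no bag.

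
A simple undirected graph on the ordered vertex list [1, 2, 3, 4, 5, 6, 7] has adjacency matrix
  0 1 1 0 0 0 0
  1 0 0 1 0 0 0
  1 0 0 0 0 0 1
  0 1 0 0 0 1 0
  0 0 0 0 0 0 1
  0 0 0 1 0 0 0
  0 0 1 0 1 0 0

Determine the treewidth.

A width-1 tree decomposition is:
Bags: B1 = {5, 7}  B2 = {3, 7}  B3 = {1, 3}  B4 = {1, 2}  B5 = {2, 4}  B6 = {4, 6}
Tree: B1–B2, B2–B3, B3–B4, B4–B5, B5–B6
Every bag has size at most 2, so the width is 2 − 1 = 1 and tw(G) ≤ 1. Any graph with an edge has treewidth ≥ 1, and G has the edge 5–7. Combining the bounds, tw(G) = 1.

1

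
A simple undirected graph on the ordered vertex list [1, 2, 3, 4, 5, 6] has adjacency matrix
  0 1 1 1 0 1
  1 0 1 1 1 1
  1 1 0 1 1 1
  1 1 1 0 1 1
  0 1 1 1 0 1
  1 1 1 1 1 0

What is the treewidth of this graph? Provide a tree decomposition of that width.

Every bag has size at most 5, so the width is 5 − 1 = 4 and tw(G) ≤ 4. On the other hand G contains the 5-clique {1, 2, 3, 4, 6}. A clique must lie in a single bag of any decomposition, so no decomposition can have width below 4. Therefore the treewidth is 4.

Treewidth 4.
One optimal decomposition is:
Bags: B1 = {2, 3, 4, 5, 6}  B2 = {1, 2, 3, 4, 6}
Tree: B1–B2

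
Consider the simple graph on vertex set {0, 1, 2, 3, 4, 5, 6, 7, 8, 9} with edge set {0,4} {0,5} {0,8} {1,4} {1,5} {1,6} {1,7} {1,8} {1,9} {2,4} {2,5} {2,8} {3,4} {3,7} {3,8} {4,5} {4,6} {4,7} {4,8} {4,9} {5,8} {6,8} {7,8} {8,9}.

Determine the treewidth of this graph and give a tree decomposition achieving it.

Each bag holds 4 vertices, so the decomposition has width 3, which upper-bounds the treewidth. Conversely, {0, 4, 5, 8} is a clique of size 4, and the vertices of any clique must share a bag in every tree decomposition; so some bag has ≥ 4 vertices and tw(G) ≥ 3. Hence tw(G) = 3 exactly.

Treewidth 3.
One optimal decomposition is:
Bags: B1 = {1, 4, 6, 8}  B2 = {1, 4, 5, 8}  B3 = {0, 4, 5, 8}  B4 = {1, 4, 8, 9}  B5 = {1, 4, 7, 8}  B6 = {3, 4, 7, 8}  B7 = {2, 4, 5, 8}
Tree: B1–B2, B2–B3, B1–B4, B2–B5, B5–B6, B2–B7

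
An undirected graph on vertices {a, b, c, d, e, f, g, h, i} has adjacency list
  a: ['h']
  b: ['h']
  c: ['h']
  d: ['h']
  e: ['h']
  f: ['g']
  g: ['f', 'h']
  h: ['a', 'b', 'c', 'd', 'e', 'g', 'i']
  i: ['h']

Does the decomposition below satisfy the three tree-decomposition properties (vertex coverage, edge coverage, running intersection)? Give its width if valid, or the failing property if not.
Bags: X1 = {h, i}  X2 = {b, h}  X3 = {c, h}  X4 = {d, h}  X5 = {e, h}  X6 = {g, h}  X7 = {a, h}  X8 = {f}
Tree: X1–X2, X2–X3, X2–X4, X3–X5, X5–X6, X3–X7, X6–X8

A tree decomposition must satisfy three properties: every vertex lies in some bag; for every edge, both endpoints lie together in some bag; and for every vertex, the bags containing it form a connected subtree. Here edge (g,f) lies in no bag, so the decomposition is invalid.

No — edge (g,f) lies in no bag.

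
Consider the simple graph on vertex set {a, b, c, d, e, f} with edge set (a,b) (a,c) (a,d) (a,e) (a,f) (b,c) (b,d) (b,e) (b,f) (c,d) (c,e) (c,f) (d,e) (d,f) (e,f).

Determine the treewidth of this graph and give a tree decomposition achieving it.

Treewidth 5.
One optimal decomposition is:
Bags: B1 = {a, b, c, d, e, f}
Tree: (single bag)

A single bag containing all 6 vertices is trivially a valid decomposition of width 5. On the other hand G contains the 6-clique {a, b, c, d, e, f}. A clique must lie in a single bag of any decomposition, so no decomposition can have width below 5. The upper and lower bounds meet at 5, so that is the treewidth.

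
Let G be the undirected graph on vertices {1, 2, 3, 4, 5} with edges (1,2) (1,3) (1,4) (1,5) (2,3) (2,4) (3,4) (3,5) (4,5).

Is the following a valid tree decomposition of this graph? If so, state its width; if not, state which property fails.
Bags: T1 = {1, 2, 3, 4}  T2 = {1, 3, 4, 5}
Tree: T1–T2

Every vertex of G appears in some bag (union = {1, 2, 3, 4, 5}); every edge is covered by a bag; and for each vertex v the set of bags containing v is connected in the bag tree. The decomposition is therefore valid. The largest bag has 4 vertices, so the width is 3.

Yes; width 3.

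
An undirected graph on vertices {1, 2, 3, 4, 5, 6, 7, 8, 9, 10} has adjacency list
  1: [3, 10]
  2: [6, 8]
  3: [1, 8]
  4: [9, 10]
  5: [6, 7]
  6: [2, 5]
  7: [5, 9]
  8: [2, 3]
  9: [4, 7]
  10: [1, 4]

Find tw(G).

A width-2 tree decomposition is:
Bags: B1 = {5, 7, 9}  B2 = {5, 6, 9}  B3 = {2, 6, 9}  B4 = {2, 8, 9}  B5 = {3, 8, 9}  B6 = {1, 3, 9}  B7 = {1, 9, 10}  B8 = {4, 9, 10}
Tree: B1–B2, B2–B3, B3–B4, B4–B5, B5–B6, B6–B7, B7–B8
The largest bag has 3 vertices, giving width 2; this decomposition certifies tw(G) ≤ 2. The edges 9–7–5–6–2–8–3–1–10–4–9 form a cycle, so G is not a tree and its treewidth is at least 2. Combining the bounds, tw(G) = 2.

2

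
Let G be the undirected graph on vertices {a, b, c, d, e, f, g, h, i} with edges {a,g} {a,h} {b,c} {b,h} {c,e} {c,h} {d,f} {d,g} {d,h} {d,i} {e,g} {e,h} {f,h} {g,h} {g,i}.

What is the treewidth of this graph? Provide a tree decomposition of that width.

Every bag has size at most 3, so the width is 3 − 1 = 2 and tw(G) ≤ 2. Conversely, {d, g, h} is a clique of size 3, and the vertices of any clique must share a bag in every tree decomposition; so some bag has ≥ 3 vertices and tw(G) ≥ 2. Hence tw(G) = 2 exactly.

Treewidth 2.
One optimal decomposition is:
Bags: B1 = {d, g, h}  B2 = {a, g, h}  B3 = {e, g, h}  B4 = {d, f, h}  B5 = {c, e, h}  B6 = {d, g, i}  B7 = {b, c, h}
Tree: B1–B2, B2–B3, B1–B4, B3–B5, B1–B6, B5–B7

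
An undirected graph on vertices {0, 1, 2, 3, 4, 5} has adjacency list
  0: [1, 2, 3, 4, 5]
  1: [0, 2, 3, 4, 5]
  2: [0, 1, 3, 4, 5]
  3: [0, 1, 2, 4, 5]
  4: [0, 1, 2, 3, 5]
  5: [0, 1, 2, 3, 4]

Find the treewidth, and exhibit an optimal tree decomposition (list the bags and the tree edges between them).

With just one bag of size 6, the width is 6 − 1 = 5, so tw(G) ≤ 5. For the lower bound, the 6 vertices {0, 1, 2, 3, 4, 5} are pairwise adjacent, and any tree decomposition puts a clique entirely inside one bag — forcing width ≥ 5. Hence tw(G) = 5 exactly.

Treewidth 5.
One optimal decomposition is:
Bags: B1 = {0, 1, 2, 3, 4, 5}
Tree: (single bag)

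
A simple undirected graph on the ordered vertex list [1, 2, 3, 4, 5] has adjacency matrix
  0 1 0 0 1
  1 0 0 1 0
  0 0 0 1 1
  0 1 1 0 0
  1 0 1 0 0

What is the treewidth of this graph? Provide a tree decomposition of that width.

Treewidth 2.
One optimal decomposition is:
Bags: B1 = {1, 3, 5}  B2 = {1, 2, 3}  B3 = {2, 3, 4}
Tree: B1–B2, B2–B3

Every bag has size at most 3, so the width is 3 − 1 = 2 and tw(G) ≤ 2. For the lower bound, G contains the cycle 3–5–1–2–4–3, so G is not a forest; only forests have treewidth ≤ 1, hence tw(G) ≥ 2. Hence tw(G) = 2 exactly.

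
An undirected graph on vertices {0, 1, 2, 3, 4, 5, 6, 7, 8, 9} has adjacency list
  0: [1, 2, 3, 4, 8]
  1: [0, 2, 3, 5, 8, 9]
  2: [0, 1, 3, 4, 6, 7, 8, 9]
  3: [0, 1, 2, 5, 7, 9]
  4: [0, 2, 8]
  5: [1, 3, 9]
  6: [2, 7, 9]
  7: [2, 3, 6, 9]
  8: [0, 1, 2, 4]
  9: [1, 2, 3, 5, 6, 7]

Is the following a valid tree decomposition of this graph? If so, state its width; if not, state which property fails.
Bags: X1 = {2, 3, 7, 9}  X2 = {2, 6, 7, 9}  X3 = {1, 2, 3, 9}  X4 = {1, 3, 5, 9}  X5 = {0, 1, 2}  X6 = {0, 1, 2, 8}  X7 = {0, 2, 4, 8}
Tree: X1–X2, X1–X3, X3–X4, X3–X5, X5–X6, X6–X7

No — edge (3,0) lies in no bag.

A tree decomposition must satisfy three properties: every vertex lies in some bag; for every edge, both endpoints lie together in some bag; and for every vertex, the bags containing it form a connected subtree. Here edge (3,0) lies in no bag, so the decomposition is invalid.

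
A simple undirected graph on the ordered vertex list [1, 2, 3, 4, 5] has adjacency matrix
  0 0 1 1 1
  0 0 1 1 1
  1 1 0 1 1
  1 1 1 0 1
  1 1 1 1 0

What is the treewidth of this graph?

3

A width-3 tree decomposition is:
Bags: B1 = {2, 3, 4, 5}  B2 = {1, 3, 4, 5}
Tree: B1–B2
The largest bag has 4 vertices, giving width 3; this decomposition certifies tw(G) ≤ 3. On the other hand G contains the 4-clique {1, 3, 4, 5}. A clique must lie in a single bag of any decomposition, so no decomposition can have width below 3. The upper and lower bounds meet at 3, so that is the treewidth.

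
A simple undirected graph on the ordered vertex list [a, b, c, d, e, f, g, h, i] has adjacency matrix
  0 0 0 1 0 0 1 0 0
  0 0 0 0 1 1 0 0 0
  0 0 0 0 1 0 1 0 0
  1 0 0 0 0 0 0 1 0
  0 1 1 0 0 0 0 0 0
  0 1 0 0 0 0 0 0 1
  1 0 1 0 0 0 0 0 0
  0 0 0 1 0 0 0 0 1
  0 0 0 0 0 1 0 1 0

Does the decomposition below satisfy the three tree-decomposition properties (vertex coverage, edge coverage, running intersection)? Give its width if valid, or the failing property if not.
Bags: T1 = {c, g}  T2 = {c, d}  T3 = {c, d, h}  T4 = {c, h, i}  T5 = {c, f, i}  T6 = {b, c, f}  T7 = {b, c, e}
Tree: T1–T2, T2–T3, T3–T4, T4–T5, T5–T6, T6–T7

No — vertex a appears in no bag.

A tree decomposition must satisfy three properties: every vertex lies in some bag; for every edge, both endpoints lie together in some bag; and for every vertex, the bags containing it form a connected subtree. Here vertex a appears in no bag, so the decomposition is invalid.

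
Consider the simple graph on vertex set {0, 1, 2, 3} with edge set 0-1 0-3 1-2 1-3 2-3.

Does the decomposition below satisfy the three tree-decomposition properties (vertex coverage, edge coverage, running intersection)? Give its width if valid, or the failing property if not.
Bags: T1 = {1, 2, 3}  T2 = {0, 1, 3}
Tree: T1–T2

Every vertex of G appears in some bag (union = {0, 1, 2, 3}); every edge is covered by a bag; and for each vertex v the set of bags containing v is connected in the bag tree. The decomposition is therefore valid. The largest bag has 3 vertices, so the width is 2.

Yes; width 2.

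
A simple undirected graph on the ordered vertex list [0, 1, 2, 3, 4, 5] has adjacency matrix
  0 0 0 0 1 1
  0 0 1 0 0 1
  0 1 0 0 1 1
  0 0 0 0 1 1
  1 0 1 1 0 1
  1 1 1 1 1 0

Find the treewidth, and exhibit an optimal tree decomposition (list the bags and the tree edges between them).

Each bag holds 3 vertices, so the decomposition has width 2, which upper-bounds the treewidth. For the lower bound, the 3 vertices {1, 2, 5} are pairwise adjacent, and any tree decomposition puts a clique entirely inside one bag — forcing width ≥ 2. Therefore the treewidth is 2.

Treewidth 2.
One optimal decomposition is:
Bags: B1 = {0, 4, 5}  B2 = {2, 4, 5}  B3 = {1, 2, 5}  B4 = {3, 4, 5}
Tree: B1–B2, B2–B3, B1–B4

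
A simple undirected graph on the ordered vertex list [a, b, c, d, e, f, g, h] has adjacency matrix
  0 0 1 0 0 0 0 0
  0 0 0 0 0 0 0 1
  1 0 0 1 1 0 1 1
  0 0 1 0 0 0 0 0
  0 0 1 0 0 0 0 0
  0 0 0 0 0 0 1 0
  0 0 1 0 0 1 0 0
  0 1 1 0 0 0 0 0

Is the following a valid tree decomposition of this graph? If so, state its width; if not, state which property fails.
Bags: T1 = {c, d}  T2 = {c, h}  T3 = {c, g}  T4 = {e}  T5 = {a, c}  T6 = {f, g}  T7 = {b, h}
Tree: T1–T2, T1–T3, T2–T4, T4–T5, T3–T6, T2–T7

No — edge (c,e) lies in no bag.

A tree decomposition must satisfy three properties: every vertex lies in some bag; for every edge, both endpoints lie together in some bag; and for every vertex, the bags containing it form a connected subtree. Here edge (c,e) lies in no bag, so the decomposition is invalid.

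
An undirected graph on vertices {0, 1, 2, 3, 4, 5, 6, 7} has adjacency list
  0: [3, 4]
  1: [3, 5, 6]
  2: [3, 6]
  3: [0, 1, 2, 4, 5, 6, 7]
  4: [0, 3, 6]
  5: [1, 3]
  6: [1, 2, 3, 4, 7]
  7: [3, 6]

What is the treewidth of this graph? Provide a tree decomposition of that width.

Every bag has size at most 3, so the width is 3 − 1 = 2 and tw(G) ≤ 2. For the lower bound, the 3 vertices {0, 3, 4} are pairwise adjacent, and any tree decomposition puts a clique entirely inside one bag — forcing width ≥ 2. Hence tw(G) = 2 exactly.

Treewidth 2.
One optimal decomposition is:
Bags: B1 = {1, 3, 6}  B2 = {1, 3, 5}  B3 = {3, 4, 6}  B4 = {2, 3, 6}  B5 = {0, 3, 4}  B6 = {3, 6, 7}
Tree: B1–B2, B1–B3, B3–B4, B3–B5, B1–B6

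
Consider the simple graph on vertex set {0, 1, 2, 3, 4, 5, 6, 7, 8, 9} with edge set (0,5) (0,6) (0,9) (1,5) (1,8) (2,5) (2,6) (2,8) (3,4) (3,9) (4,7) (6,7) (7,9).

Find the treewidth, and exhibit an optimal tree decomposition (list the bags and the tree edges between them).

Treewidth 2.
One such decomposition:
Bags: B1 = {1, 5, 8}  B2 = {2, 5, 8}  B3 = {0, 2, 5}  B4 = {0, 2, 6}  B5 = {0, 6, 9}  B6 = {6, 7, 9}  B7 = {3, 7, 9}  B8 = {3, 4, 7}
Tree: B1–B2, B2–B3, B3–B4, B4–B5, B5–B6, B6–B7, B7–B8

Each bag holds 3 vertices, so the decomposition has width 2, which upper-bounds the treewidth. Since 1–8–2–5–1 is a cycle in G, G is not acyclic. Forests are exactly the graphs of treewidth ≤ 1, so tw(G) ≥ 2. The upper and lower bounds meet at 2, so that is the treewidth.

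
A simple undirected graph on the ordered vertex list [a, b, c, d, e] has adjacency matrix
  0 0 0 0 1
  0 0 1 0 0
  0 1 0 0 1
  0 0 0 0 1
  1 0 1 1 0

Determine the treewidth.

A width-1 tree decomposition is:
Bags: B1 = {d, e}  B2 = {c, e}  B3 = {a, e}  B4 = {b, c}
Tree: B1–B2, B1–B3, B2–B4
Every bag has size at most 2, so the width is 2 − 1 = 1 and tw(G) ≤ 1. Since G has at least one edge (e.g. e–d), it is not an edgeless graph, so tw(G) ≥ 1. The upper and lower bounds meet at 1, so that is the treewidth.

1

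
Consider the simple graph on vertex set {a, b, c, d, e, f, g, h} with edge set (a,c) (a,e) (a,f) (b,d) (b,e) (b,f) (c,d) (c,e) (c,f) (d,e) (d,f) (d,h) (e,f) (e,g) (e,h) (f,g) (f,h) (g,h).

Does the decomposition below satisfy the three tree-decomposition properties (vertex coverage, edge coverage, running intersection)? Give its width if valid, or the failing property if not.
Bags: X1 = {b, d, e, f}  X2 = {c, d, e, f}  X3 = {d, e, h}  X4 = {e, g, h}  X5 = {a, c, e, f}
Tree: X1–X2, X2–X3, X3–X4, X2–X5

A tree decomposition must satisfy three properties: every vertex lies in some bag; for every edge, both endpoints lie together in some bag; and for every vertex, the bags containing it form a connected subtree. Here edge (f,h) lies in no bag, so the decomposition is invalid.

No — edge (f,h) lies in no bag.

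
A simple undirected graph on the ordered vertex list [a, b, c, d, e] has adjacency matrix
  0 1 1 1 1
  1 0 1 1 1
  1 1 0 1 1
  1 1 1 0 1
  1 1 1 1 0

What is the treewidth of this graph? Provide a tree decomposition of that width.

With just one bag of size 5, the width is 5 − 1 = 4, so tw(G) ≤ 4. Conversely, {a, b, c, d, e} is a clique of size 5, and the vertices of any clique must share a bag in every tree decomposition; so some bag has ≥ 5 vertices and tw(G) ≥ 4. The upper and lower bounds meet at 4, so that is the treewidth.

Treewidth 4.
Bags: B1 = {a, b, c, d, e}
Tree: (single bag)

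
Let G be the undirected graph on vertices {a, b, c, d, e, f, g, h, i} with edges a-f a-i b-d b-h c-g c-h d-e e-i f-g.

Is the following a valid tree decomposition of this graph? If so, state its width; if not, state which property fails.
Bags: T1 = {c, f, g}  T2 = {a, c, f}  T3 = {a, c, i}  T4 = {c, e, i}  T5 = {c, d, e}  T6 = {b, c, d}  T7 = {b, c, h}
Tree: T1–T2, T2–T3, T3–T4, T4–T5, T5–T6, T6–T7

Yes; width 2.

Every vertex of G appears in some bag (union = {a, b, c, d, e, f, g, h, i}); every edge is covered by a bag; and for each vertex v the set of bags containing v is connected in the bag tree. The decomposition is therefore valid. The largest bag has 3 vertices, so the width is 2.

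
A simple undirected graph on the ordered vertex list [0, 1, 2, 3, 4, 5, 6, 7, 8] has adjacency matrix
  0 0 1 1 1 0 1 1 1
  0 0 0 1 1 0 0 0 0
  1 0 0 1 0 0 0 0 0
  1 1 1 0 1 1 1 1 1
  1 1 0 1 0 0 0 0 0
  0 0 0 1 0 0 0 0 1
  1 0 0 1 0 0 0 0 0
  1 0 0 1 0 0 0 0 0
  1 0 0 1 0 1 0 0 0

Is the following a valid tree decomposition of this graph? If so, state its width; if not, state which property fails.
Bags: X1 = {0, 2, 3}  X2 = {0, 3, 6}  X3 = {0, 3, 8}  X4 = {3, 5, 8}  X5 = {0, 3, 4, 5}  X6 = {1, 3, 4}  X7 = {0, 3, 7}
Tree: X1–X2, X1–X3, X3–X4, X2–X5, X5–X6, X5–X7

No — bags containing vertex 5 are not connected in the tree.

A tree decomposition must satisfy three properties: every vertex lies in some bag; for every edge, both endpoints lie together in some bag; and for every vertex, the bags containing it form a connected subtree. Here bags containing vertex 5 are not connected in the tree, so the decomposition is invalid.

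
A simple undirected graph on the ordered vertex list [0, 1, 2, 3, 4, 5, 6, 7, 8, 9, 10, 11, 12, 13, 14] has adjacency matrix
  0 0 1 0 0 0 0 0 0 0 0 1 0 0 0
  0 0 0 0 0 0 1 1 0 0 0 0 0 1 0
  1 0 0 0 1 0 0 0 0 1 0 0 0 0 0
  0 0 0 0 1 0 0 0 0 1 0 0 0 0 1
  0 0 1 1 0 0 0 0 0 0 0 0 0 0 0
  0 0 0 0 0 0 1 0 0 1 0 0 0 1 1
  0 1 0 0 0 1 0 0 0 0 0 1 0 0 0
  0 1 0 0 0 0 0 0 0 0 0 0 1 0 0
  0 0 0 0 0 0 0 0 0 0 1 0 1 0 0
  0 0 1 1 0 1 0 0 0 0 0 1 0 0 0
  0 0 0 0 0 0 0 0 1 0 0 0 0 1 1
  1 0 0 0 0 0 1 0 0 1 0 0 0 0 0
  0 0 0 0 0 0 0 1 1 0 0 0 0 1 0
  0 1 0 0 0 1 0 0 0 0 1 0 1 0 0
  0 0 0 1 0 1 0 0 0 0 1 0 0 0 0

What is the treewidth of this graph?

A width-3 tree decomposition is:
Bags: B1 = {1, 7, 8, 12}  B2 = {1, 8, 12, 13}  B3 = {1, 8, 10, 13}  B4 = {1, 6, 10, 13}  B5 = {5, 6, 10, 13}  B6 = {5, 6, 10, 14}  B7 = {5, 6, 11, 14}  B8 = {5, 9, 11, 14}  B9 = {3, 9, 11, 14}  B10 = {0, 3, 9, 11}  B11 = {0, 2, 3, 9}  B12 = {0, 2, 3, 4}
Tree: B1–B2, B2–B3, B3–B4, B4–B5, B5–B6, B6–B7, B7–B8, B8–B9, B9–B10, B10–B11, B11–B12
Every bag has size at most 4, so the width is 4 − 1 = 3 and tw(G) ≤ 3. For the lower bound: the 4 vertex sets {7,8,12}, {1}, {13}, {5,6,10,14} are disjoint, each induces a connected subgraph, and every pair is joined by at least one edge of G. Contracting each set to a single vertex therefore yields K_{4} as a minor, and since treewidth is minor-monotone, tw(G) ≥ tw(K_{4}) = 3. Hence tw(G) = 3 exactly.

3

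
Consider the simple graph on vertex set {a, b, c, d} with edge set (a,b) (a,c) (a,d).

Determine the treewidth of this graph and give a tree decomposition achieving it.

The largest bag has 2 vertices, giving width 1; this decomposition certifies tw(G) ≤ 1. Since G has at least one edge (e.g. c–a), it is not an edgeless graph, so tw(G) ≥ 1. Combining the bounds, tw(G) = 1.

Treewidth 1.
One such decomposition:
Bags: B1 = {a, c}  B2 = {a, b}  B3 = {a, d}
Tree: B1–B2, B2–B3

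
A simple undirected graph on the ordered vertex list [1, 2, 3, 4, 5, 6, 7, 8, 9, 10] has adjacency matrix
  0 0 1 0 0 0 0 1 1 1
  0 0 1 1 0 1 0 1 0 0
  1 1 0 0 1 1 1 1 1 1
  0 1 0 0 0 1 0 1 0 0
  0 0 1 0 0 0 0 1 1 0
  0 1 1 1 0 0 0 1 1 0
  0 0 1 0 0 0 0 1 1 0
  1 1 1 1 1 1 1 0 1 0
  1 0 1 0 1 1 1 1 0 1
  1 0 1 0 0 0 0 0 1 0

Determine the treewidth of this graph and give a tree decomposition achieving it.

Treewidth 3.
One such decomposition:
Bags: B1 = {3, 6, 8, 9}  B2 = {1, 3, 8, 9}  B3 = {2, 3, 6, 8}  B4 = {3, 7, 8, 9}  B5 = {3, 5, 8, 9}  B6 = {1, 3, 9, 10}  B7 = {2, 4, 6, 8}
Tree: B1–B2, B1–B3, B2–B4, B2–B5, B2–B6, B3–B7

Every bag has size at most 4, so the width is 4 − 1 = 3 and tw(G) ≤ 3. On the other hand G contains the 4-clique {1, 3, 8, 9}. A clique must lie in a single bag of any decomposition, so no decomposition can have width below 3. The upper and lower bounds meet at 3, so that is the treewidth.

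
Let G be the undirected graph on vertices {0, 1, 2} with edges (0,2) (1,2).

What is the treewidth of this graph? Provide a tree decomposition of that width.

Treewidth 1.
One optimal decomposition is:
Bags: B1 = {1, 2}  B2 = {0, 2}
Tree: B1–B2

Each bag holds 2 vertices, so the decomposition has width 1, which upper-bounds the treewidth. G has an edge, so its treewidth is at least 1. Combining the bounds, tw(G) = 1.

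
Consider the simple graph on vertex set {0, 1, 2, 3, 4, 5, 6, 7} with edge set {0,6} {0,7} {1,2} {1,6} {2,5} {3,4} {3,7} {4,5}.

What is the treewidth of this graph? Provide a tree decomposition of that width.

Treewidth 2.
One such decomposition:
Bags: B1 = {0, 1, 6}  B2 = {0, 1, 2}  B3 = {0, 2, 5}  B4 = {0, 4, 5}  B5 = {0, 3, 4}  B6 = {0, 3, 7}
Tree: B1–B2, B2–B3, B3–B4, B4–B5, B5–B6

Every bag has size at most 3, so the width is 3 − 1 = 2 and tw(G) ≤ 2. For the lower bound, G contains the cycle 0–6–1–2–5–4–3–7–0, so G is not a forest; only forests have treewidth ≤ 1, hence tw(G) ≥ 2. Combining the bounds, tw(G) = 2.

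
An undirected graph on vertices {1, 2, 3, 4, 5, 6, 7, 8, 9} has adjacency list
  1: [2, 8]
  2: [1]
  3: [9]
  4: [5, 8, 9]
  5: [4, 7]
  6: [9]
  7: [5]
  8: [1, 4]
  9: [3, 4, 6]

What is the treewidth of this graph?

A width-1 tree decomposition is:
Bags: B1 = {4, 5}  B2 = {4, 9}  B3 = {3, 9}  B4 = {5, 7}  B5 = {6, 9}  B6 = {4, 8}  B7 = {1, 8}  B8 = {1, 2}
Tree: B1–B2, B2–B3, B1–B4, B2–B5, B1–B6, B6–B7, B7–B8
Each bag holds 2 vertices, so the decomposition has width 1, which upper-bounds the treewidth. Any graph with an edge has treewidth ≥ 1, and G has the edge 4–5. Therefore the treewidth is 1.

1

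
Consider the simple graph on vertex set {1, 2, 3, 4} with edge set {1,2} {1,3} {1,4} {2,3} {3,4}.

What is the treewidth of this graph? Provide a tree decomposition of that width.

Treewidth 2.
One such decomposition:
Bags: B1 = {1, 2, 3}  B2 = {1, 3, 4}
Tree: B1–B2

The largest bag has 3 vertices, giving width 2; this decomposition certifies tw(G) ≤ 2. For the lower bound, the 3 vertices {1, 2, 3} are pairwise adjacent, and any tree decomposition puts a clique entirely inside one bag — forcing width ≥ 2. Therefore the treewidth is 2.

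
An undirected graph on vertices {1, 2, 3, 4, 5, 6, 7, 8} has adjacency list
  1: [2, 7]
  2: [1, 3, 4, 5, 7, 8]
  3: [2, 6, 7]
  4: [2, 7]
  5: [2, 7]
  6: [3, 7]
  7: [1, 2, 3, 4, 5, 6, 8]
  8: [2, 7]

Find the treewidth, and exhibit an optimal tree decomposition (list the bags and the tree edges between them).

Each bag holds 3 vertices, so the decomposition has width 2, which upper-bounds the treewidth. For the lower bound, the 3 vertices {1, 2, 7} are pairwise adjacent, and any tree decomposition puts a clique entirely inside one bag — forcing width ≥ 2. Therefore the treewidth is 2.

Treewidth 2.
Bags: B1 = {1, 2, 7}  B2 = {2, 7, 8}  B3 = {2, 3, 7}  B4 = {2, 5, 7}  B5 = {3, 6, 7}  B6 = {2, 4, 7}
Tree: B1–B2, B1–B3, B2–B4, B3–B5, B1–B6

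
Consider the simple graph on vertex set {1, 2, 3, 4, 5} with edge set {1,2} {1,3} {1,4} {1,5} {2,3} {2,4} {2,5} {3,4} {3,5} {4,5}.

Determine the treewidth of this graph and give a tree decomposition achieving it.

A single bag containing all 5 vertices is trivially a valid decomposition of width 4. On the other hand G contains the 5-clique {1, 2, 3, 4, 5}. A clique must lie in a single bag of any decomposition, so no decomposition can have width below 4. Therefore the treewidth is 4.

Treewidth 4.
Bags: B1 = {1, 2, 3, 4, 5}
Tree: (single bag)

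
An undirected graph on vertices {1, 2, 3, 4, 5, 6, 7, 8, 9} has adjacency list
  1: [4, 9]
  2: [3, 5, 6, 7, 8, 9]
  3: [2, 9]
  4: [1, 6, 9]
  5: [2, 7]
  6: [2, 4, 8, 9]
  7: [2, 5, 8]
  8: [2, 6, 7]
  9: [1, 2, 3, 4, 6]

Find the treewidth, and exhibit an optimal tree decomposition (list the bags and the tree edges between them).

Treewidth 2.
Bags: B1 = {2, 6, 8}  B2 = {2, 6, 9}  B3 = {4, 6, 9}  B4 = {2, 7, 8}  B5 = {2, 3, 9}  B6 = {2, 5, 7}  B7 = {1, 4, 9}
Tree: B1–B2, B2–B3, B1–B4, B2–B5, B4–B6, B3–B7

Every bag has size at most 3, so the width is 3 − 1 = 2 and tw(G) ≤ 2. Conversely, {1, 4, 9} is a clique of size 3, and the vertices of any clique must share a bag in every tree decomposition; so some bag has ≥ 3 vertices and tw(G) ≥ 2. Therefore the treewidth is 2.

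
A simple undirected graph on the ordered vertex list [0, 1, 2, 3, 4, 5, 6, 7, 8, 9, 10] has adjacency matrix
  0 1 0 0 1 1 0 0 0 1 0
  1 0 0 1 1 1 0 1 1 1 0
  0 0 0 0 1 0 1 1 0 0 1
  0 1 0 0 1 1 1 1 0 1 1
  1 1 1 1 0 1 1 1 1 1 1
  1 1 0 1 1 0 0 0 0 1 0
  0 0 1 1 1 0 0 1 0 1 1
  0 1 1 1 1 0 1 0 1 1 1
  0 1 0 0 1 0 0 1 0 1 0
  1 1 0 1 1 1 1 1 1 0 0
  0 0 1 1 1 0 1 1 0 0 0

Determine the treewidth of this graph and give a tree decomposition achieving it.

Every bag has size at most 5, so the width is 5 − 1 = 4 and tw(G) ≤ 4. For the lower bound, the 5 vertices {0, 1, 4, 5, 9} are pairwise adjacent, and any tree decomposition puts a clique entirely inside one bag — forcing width ≥ 4. The upper and lower bounds meet at 4, so that is the treewidth.

Treewidth 4.
One optimal decomposition is:
Bags: B1 = {1, 3, 4, 7, 9}  B2 = {3, 4, 6, 7, 9}  B3 = {1, 4, 7, 8, 9}  B4 = {1, 3, 4, 5, 9}  B5 = {0, 1, 4, 5, 9}  B6 = {3, 4, 6, 7, 10}  B7 = {2, 4, 6, 7, 10}
Tree: B1–B2, B1–B3, B1–B4, B4–B5, B2–B6, B6–B7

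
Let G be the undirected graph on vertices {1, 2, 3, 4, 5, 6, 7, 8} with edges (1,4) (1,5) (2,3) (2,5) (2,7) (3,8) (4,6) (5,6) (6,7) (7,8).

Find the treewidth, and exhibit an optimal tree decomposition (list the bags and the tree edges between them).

The largest bag has 3 vertices, giving width 2; this decomposition certifies tw(G) ≤ 2. The edges 4–1–5–6–4 form a cycle, so G is not a tree and its treewidth is at least 2. Hence tw(G) = 2 exactly.

Treewidth 2.
Bags: B1 = {1, 4, 6}  B2 = {1, 5, 6}  B3 = {5, 6, 7}  B4 = {2, 5, 7}  B5 = {2, 7, 8}  B6 = {2, 3, 8}
Tree: B1–B2, B2–B3, B3–B4, B4–B5, B5–B6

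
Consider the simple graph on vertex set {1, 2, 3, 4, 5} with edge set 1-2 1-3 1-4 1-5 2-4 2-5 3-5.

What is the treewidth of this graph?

A width-2 tree decomposition is:
Bags: B1 = {1, 3, 5}  B2 = {1, 2, 5}  B3 = {1, 2, 4}
Tree: B1–B2, B2–B3
The largest bag has 3 vertices, giving width 2; this decomposition certifies tw(G) ≤ 2. Conversely, {1, 2, 4} is a clique of size 3, and the vertices of any clique must share a bag in every tree decomposition; so some bag has ≥ 3 vertices and tw(G) ≥ 2. Hence tw(G) = 2 exactly.

2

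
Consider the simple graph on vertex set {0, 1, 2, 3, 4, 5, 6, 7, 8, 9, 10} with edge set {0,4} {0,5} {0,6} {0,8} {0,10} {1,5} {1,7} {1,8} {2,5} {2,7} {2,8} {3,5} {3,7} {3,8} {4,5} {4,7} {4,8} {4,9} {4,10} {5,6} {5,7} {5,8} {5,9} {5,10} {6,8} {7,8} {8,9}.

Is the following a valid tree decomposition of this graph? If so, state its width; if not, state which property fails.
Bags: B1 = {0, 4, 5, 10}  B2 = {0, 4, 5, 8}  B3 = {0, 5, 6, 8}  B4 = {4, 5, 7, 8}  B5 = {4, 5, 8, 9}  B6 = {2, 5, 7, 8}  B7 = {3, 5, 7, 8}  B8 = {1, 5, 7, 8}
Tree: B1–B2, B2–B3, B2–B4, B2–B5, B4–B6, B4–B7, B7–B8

Every vertex of G appears in some bag (union = {0, 1, 2, 3, 4, 5, 6, 7, 8, 9, 10}); every edge is covered by a bag; and for each vertex v the set of bags containing v is connected in the bag tree. The decomposition is therefore valid. The largest bag has 4 vertices, so the width is 3.

Yes; width 3.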